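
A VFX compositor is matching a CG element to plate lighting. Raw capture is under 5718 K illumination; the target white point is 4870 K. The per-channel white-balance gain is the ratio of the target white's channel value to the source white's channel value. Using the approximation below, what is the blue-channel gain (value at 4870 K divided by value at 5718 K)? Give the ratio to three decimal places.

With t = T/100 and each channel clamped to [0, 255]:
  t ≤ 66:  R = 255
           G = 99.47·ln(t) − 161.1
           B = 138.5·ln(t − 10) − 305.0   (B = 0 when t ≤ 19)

0.880

At 5718 K (t = 57.18):
  B = 138.5·ln(57.18 − 10) − 305.0 = 138.5·ln 47.18 − 305.0 = 138.5·3.8540 − 305.0 = 228.775.
At 4870 K (t = 48.7):
  B = 138.5·ln(48.7 − 10) − 305.0 = 138.5·ln 38.7 − 305.0 = 138.5·3.6558 − 305.0 = 201.334.
Gain = 201.334 / 228.775 = 0.8801 → 0.880.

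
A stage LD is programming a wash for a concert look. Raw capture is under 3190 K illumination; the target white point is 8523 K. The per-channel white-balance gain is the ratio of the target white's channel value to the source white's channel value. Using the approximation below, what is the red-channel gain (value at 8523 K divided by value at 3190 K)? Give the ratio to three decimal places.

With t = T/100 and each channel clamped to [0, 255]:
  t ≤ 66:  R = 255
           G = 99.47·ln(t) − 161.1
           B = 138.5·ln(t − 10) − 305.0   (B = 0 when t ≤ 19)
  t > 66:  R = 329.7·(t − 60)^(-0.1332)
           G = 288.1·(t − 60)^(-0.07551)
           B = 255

At 3190 K (t = 31.9):
  R = 255 by definition for t ≤ 66.
At 8523 K (t = 85.23):
  R = 329.7·(85.23 − 60)^(-0.1332) = 329.7·25.23^(-0.1332) = 329.7·0.65053 = 214.478.
Gain = 214.478 / 255.000 = 0.8411 → 0.841.

0.841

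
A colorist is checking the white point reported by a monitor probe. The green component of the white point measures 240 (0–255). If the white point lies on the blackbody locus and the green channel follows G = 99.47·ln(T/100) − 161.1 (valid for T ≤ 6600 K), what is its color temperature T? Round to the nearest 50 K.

ln t = (240 + 161.1) / 99.47 = 4.0324.
t = e^4.0324 = 56.394.
T = 100·t = 5639 K → 5650 K to the nearest 50 K.

5650 K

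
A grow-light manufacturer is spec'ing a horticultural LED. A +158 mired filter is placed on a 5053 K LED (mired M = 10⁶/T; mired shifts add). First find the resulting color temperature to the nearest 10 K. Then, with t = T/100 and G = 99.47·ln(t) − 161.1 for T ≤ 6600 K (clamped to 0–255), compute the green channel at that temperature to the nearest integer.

171

M_in = 10⁶/5053 = 197.90; M_out = 197.90 + (+158) = 355.90.
T_out = 10⁶/355.90 = 2809.8 K → 2810 K; t = 28.1.
G = 99.47·ln 28.1 − 161.1 = 99.47·3.3358 − 161.1 = 170.709.
Rounded: 171.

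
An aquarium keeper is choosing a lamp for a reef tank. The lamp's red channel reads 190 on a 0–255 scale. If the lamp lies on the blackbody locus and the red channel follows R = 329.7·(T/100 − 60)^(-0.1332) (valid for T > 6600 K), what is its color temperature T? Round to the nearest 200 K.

(t − 60)^(-0.1332) = 190/329.7 = 0.57628.
t − 60 = 0.57628^(1/-0.1332) = 0.57628^(-7.508) = 62.667, so t = 122.667.
T = 100·t = 12267 K → 12200 K to the nearest 200 K.

12200 K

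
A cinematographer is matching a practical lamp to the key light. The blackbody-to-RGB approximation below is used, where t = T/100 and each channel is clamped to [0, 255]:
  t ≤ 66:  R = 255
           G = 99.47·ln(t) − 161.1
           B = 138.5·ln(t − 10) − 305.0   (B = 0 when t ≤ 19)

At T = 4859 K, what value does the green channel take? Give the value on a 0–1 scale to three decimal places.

0.883

t = 4859/100 = 48.59; the t ≤ 66 branch applies.
G = 99.47·ln 48.59 − 161.1 = 99.47·3.8834 − 161.1 = 225.184.
On a 0–1 scale: 225.184/255 = 0.8831 → 0.883.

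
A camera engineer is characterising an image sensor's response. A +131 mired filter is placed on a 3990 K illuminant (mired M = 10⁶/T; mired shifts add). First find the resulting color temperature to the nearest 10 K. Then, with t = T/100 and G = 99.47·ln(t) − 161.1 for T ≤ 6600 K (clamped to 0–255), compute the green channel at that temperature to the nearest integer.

M_in = 10⁶/3990 = 250.63; M_out = 250.63 + (+131) = 381.63.
T_out = 10⁶/381.63 = 2620.4 K → 2620 K; t = 26.2.
G = 99.47·ln 26.2 − 161.1 = 99.47·3.2658 − 161.1 = 163.745.
Rounded: 164.

164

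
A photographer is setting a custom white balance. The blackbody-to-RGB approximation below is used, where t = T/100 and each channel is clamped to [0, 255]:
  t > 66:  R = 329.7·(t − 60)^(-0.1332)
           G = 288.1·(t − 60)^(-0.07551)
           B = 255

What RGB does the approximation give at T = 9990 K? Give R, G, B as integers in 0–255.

R=202, G=218, B=255

t = 9990/100 = 99.9; the t > 66 branch applies.
R = 329.7·(99.9 − 60)^(-0.1332) = 329.7·39.9^(-0.1332) = 329.7·0.61200 = 201.776.
G = 288.1·(99.9 − 60)^(-0.07551) = 288.1·39.9^(-0.07551) = 288.1·0.75703 = 218.099.
B = 255 by definition for t > 66.
Rounded: (202, 218, 255).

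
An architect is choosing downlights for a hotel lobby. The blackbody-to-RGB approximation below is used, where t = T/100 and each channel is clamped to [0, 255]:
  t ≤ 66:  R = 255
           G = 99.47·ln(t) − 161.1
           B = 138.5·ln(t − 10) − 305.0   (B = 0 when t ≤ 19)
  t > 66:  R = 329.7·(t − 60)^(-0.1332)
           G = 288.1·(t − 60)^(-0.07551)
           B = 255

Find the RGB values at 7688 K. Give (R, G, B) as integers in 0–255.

t = 7688/100 = 76.88; the t > 66 branch applies.
R = 329.7·(76.88 − 60)^(-0.1332) = 329.7·16.88^(-0.1332) = 329.7·0.68630 = 226.273.
G = 288.1·(76.88 − 60)^(-0.07551) = 288.1·16.88^(-0.07551) = 288.1·0.80783 = 232.736.
B = 255 by definition for t > 66.
Rounded: (226, 233, 255).

(226, 233, 255)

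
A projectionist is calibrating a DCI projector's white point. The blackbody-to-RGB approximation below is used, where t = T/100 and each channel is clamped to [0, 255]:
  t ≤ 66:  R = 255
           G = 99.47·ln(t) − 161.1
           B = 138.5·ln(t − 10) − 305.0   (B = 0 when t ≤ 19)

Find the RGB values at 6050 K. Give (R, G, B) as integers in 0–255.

t = 6050/100 = 60.5; the t ≤ 66 branch applies.
R = 255 by definition for t ≤ 66.
G = 99.47·ln 60.5 − 161.1 = 99.47·4.1026 − 161.1 = 246.990.
B = 138.5·ln(60.5 − 10) − 305.0 = 138.5·ln 50.5 − 305.0 = 138.5·3.9220 − 305.0 = 238.193.
Rounded: (255, 247, 238).

(255, 247, 238)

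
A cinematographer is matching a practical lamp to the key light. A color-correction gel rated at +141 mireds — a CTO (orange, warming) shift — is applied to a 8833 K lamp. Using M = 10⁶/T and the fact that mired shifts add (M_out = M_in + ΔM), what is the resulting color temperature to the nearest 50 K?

M_in = 10⁶/8833 = 113.21 mireds.
M_out = 113.21 + (+141) = 254.21 mireds.
T_out = 10⁶/254.21 = 3933.7 K → 3950 K.

3950 K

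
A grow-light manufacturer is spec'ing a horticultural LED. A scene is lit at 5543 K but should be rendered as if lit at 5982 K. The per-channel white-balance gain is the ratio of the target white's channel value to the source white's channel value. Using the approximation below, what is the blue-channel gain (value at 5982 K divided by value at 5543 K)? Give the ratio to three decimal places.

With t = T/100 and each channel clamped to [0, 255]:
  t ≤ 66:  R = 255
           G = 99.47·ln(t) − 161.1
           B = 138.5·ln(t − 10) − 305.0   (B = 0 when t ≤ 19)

1.057

At 5543 K (t = 55.43):
  B = 138.5·ln(55.43 − 10) − 305.0 = 138.5·ln 45.43 − 305.0 = 138.5·3.8162 − 305.0 = 223.540.
At 5982 K (t = 59.82):
  B = 138.5·ln(59.82 − 10) − 305.0 = 138.5·ln 49.82 − 305.0 = 138.5·3.9084 − 305.0 = 236.316.
Gain = 236.316 / 223.540 = 1.0572 → 1.057.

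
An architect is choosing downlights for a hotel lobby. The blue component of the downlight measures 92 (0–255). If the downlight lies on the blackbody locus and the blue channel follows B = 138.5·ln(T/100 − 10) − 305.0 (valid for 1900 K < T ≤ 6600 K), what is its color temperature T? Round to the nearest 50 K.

ln(t − 10) = (92 + 305.0) / 138.5 = 2.8664.
t − 10 = e^2.8664 = 17.574, so t = 27.574.
T = 100·t = 2757 K → 2750 K to the nearest 50 K.

2750 K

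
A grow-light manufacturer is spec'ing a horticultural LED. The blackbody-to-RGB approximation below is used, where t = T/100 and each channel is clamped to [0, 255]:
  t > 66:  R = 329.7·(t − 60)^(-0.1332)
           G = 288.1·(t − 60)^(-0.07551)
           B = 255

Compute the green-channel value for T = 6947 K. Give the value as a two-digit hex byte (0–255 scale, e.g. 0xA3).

0xF3

t = 6947/100 = 69.47; the t > 66 branch applies.
G = 288.1·(69.47 − 60)^(-0.07551) = 288.1·9.47^(-0.07551) = 288.1·0.84387 = 243.119.
Rounded: 243; in hex, 0xF3.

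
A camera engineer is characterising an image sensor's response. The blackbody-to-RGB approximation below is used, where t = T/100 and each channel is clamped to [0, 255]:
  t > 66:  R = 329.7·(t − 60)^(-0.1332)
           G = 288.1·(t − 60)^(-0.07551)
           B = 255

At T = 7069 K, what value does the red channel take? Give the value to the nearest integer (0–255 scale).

t = 7069/100 = 70.69; the t > 66 branch applies.
R = 329.7·(70.69 − 60)^(-0.1332) = 329.7·10.69^(-0.1332) = 329.7·0.72936 = 240.469.
Rounded: 240.

240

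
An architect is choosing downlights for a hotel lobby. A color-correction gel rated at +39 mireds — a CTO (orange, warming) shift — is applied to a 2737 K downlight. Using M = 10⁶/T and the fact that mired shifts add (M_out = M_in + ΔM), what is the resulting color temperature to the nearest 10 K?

M_in = 10⁶/2737 = 365.36 mireds.
M_out = 365.36 + (+39) = 404.36 mireds.
T_out = 10⁶/404.36 = 2473.0 K → 2470 K.

2470 K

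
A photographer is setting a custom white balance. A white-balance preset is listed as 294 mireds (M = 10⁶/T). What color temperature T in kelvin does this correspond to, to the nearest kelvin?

T = 10⁶ / 294 = 3401.36 K → 3401 K.

3401 K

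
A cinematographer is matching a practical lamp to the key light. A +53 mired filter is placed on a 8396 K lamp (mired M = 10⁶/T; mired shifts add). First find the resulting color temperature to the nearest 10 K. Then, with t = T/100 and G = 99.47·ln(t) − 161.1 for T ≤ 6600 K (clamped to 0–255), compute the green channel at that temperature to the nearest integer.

243

M_in = 10⁶/8396 = 119.10; M_out = 119.10 + (+53) = 172.10.
T_out = 10⁶/172.10 = 5810.4 K → 5810 K; t = 58.1.
G = 99.47·ln 58.1 − 161.1 = 99.47·4.0622 − 161.1 = 242.964.
Rounded: 243.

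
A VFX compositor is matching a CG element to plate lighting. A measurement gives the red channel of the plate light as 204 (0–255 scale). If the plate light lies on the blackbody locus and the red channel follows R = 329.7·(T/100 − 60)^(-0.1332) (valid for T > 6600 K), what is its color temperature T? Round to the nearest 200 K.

9600 K

(t − 60)^(-0.1332) = 204/329.7 = 0.61874.
t − 60 = 0.61874^(1/-0.1332) = 0.61874^(-7.508) = 36.748, so t = 96.748.
T = 100·t = 9675 K → 9600 K to the nearest 200 K.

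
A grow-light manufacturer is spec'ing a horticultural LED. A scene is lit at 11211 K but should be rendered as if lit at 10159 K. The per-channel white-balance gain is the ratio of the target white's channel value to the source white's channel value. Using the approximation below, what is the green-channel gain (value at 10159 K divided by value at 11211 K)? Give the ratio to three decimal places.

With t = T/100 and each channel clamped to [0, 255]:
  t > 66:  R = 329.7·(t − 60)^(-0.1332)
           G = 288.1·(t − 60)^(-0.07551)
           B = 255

At 11211 K (t = 112.11):
  G = 288.1·(112.11 − 60)^(-0.07551) = 288.1·52.11^(-0.07551) = 288.1·0.74192 = 213.746.
At 10159 K (t = 101.59):
  G = 288.1·(101.59 − 60)^(-0.07551) = 288.1·41.59^(-0.07551) = 288.1·0.75466 = 217.417.
Gain = 217.417 / 213.746 = 1.0172 → 1.017.

1.017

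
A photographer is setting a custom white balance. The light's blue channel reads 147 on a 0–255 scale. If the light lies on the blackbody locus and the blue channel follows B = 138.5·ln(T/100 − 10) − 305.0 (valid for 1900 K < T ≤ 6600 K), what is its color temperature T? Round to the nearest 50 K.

3600 K

ln(t − 10) = (147 + 305.0) / 138.5 = 3.2635.
t − 10 = e^3.2635 = 26.142, so t = 36.142.
T = 100·t = 3614 K → 3600 K to the nearest 50 K.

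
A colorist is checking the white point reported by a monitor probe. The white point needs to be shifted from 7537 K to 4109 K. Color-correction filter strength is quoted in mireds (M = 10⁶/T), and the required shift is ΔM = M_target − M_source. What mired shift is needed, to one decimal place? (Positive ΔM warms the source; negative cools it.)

+110.7 mireds

M_source = 10⁶/7537 = 132.679; M_target = 10⁶/4109 = 243.368.
ΔM = 243.368 − 132.679 = 110.689 → +110.7 mireds, a warming shift.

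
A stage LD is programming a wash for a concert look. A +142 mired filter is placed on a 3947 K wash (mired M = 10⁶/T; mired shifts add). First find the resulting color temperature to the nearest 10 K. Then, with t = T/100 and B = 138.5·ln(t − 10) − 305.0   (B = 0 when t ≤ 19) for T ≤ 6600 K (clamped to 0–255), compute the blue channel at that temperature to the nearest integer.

M_in = 10⁶/3947 = 253.36; M_out = 253.36 + (+142) = 395.36.
T_out = 10⁶/395.36 = 2529.4 K → 2530 K; t = 25.3.
B = 138.5·ln(25.3 − 10) − 305.0 = 138.5·ln 15.3 − 305.0 = 138.5·2.7279 − 305.0 = 72.808.
Rounded: 73.

73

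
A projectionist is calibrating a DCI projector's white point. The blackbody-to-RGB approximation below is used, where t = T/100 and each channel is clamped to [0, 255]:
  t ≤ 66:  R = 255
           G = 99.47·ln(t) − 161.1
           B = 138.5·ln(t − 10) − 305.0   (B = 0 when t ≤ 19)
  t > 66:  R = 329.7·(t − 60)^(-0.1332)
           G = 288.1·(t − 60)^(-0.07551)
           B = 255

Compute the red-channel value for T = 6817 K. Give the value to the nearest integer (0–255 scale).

t = 6817/100 = 68.17; the t > 66 branch applies.
R = 329.7·(68.17 − 60)^(-0.1332) = 329.7·8.17^(-0.1332) = 329.7·0.75595 = 249.236.
Rounded: 249.

249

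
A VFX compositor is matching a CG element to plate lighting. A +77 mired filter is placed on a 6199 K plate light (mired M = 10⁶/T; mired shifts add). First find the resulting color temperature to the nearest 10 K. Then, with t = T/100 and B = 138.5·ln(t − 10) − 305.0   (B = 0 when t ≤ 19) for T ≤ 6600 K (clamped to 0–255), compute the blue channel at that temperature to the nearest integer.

175

M_in = 10⁶/6199 = 161.32; M_out = 161.32 + (+77) = 238.32.
T_out = 10⁶/238.32 = 4196.1 K → 4200 K; t = 42.
B = 138.5·ln(42 − 10) − 305.0 = 138.5·ln 32 − 305.0 = 138.5·3.4657 − 305.0 = 175.004.
Rounded: 175.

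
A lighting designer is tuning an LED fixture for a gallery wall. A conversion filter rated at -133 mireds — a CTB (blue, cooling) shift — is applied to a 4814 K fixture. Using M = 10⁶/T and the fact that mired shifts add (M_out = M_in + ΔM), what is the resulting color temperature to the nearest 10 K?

M_in = 10⁶/4814 = 207.73 mireds.
M_out = 207.73 + (-133) = 74.73 mireds.
T_out = 10⁶/74.73 = 13382.0 K → 13380 K.

13380 K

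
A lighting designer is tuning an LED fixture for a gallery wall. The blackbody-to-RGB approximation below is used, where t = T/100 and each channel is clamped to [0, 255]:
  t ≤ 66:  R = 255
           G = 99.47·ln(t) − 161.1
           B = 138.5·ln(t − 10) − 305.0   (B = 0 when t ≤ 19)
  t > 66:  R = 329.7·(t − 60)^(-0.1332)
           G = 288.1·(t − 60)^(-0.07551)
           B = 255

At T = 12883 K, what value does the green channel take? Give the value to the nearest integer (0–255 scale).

209

t = 12883/100 = 128.83; the t > 66 branch applies.
G = 288.1·(128.83 − 60)^(-0.07551) = 288.1·68.83^(-0.07551) = 288.1·0.72649 = 209.302.
Rounded: 209.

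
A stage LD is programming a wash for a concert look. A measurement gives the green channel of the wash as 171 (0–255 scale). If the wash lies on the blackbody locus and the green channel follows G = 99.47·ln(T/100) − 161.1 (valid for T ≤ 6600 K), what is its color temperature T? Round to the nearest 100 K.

2800 K

ln t = (171 + 161.1) / 99.47 = 3.3387.
t = e^3.3387 = 28.182.
T = 100·t = 2818 K → 2800 K to the nearest 100 K.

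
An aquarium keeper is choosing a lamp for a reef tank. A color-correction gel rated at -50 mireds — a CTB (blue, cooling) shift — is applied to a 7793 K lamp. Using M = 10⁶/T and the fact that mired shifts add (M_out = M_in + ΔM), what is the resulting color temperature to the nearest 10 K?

12770 K

M_in = 10⁶/7793 = 128.32 mireds.
M_out = 128.32 + (-50) = 78.32 mireds.
T_out = 10⁶/78.32 = 12768.1 K → 12770 K.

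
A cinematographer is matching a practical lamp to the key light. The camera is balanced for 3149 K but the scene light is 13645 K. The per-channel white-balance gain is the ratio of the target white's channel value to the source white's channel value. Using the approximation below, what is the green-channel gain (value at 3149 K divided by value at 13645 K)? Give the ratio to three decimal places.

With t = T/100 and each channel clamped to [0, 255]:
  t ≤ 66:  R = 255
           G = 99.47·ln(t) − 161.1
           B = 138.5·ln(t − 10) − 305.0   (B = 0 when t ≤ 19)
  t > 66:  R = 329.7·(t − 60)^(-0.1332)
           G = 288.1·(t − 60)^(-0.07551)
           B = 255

0.877

At 13645 K (t = 136.45):
  G = 288.1·(136.45 − 60)^(-0.07551) = 288.1·76.45^(-0.07551) = 288.1·0.72075 = 207.649.
At 3149 K (t = 31.49):
  G = 99.47·ln 31.49 − 161.1 = 99.47·3.4497 − 161.1 = 182.039.
Gain = 182.039 / 207.649 = 0.8767 → 0.877.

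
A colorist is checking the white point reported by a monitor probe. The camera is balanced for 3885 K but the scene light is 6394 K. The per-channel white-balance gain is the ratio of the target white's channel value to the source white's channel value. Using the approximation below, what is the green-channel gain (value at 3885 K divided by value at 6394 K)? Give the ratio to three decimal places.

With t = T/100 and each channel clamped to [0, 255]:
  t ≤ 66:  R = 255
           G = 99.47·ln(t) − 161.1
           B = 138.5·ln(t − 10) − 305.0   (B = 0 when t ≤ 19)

0.804

At 6394 K (t = 63.94):
  G = 99.47·ln 63.94 − 161.1 = 99.47·4.1579 − 161.1 = 252.491.
At 3885 K (t = 38.85):
  G = 99.47·ln 38.85 − 161.1 = 99.47·3.6597 − 161.1 = 202.931.
Gain = 202.931 / 252.491 = 0.8037 → 0.804.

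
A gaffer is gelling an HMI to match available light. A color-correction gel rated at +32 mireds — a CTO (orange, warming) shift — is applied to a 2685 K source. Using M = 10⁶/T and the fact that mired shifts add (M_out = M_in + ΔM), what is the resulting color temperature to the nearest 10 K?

M_in = 10⁶/2685 = 372.44 mireds.
M_out = 372.44 + (+32) = 404.44 mireds.
T_out = 10⁶/404.44 = 2472.6 K → 2470 K.

2470 K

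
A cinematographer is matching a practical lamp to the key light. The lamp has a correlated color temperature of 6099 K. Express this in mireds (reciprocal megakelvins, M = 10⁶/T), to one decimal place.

164.0 mireds

M = 10⁶ / 6099 = 163.961 → 164.0 mireds.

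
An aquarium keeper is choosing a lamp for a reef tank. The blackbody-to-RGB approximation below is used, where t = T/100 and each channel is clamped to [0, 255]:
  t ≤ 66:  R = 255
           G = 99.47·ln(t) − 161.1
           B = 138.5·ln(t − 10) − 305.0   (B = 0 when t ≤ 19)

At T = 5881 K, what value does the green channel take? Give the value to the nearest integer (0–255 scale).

t = 5881/100 = 58.81; the t ≤ 66 branch applies.
G = 99.47·ln 58.81 − 161.1 = 99.47·4.0743 − 161.1 = 244.172.
Rounded: 244.

244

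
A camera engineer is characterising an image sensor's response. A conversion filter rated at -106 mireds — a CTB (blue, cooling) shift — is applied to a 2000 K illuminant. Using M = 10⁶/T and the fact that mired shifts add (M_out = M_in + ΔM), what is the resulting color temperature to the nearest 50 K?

M_in = 10⁶/2000 = 500.00 mireds.
M_out = 500.00 + (-106) = 394.00 mireds.
T_out = 10⁶/394.00 = 2538.1 K → 2550 K.

2550 K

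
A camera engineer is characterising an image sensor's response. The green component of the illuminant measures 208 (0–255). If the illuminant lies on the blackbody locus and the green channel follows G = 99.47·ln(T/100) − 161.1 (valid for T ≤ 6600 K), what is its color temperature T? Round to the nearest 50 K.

4100 K

ln t = (208 + 161.1) / 99.47 = 3.7107.
t = e^3.7107 = 40.881.
T = 100·t = 4088 K → 4100 K to the nearest 50 K.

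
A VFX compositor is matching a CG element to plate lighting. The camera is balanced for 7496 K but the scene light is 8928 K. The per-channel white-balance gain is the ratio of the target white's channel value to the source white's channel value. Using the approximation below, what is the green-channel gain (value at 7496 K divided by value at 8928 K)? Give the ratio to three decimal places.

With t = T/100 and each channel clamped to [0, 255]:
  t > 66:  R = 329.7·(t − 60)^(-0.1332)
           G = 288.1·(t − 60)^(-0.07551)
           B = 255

At 8928 K (t = 89.28):
  G = 288.1·(89.28 − 60)^(-0.07551) = 288.1·29.28^(-0.07551) = 288.1·0.77492 = 223.256.
At 7496 K (t = 74.96):
  G = 288.1·(74.96 − 60)^(-0.07551) = 288.1·14.96^(-0.07551) = 288.1·0.81523 = 234.868.
Gain = 234.868 / 223.256 = 1.0520 → 1.052.

1.052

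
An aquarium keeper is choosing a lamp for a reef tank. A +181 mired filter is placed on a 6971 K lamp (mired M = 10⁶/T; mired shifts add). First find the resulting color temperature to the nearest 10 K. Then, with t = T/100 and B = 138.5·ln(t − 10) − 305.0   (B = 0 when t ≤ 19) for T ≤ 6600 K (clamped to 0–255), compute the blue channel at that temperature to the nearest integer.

115

M_in = 10⁶/6971 = 143.45; M_out = 143.45 + (+181) = 324.45.
T_out = 10⁶/324.45 = 3082.1 K → 3080 K; t = 30.8.
B = 138.5·ln(30.8 − 10) − 305.0 = 138.5·ln 20.8 − 305.0 = 138.5·3.0350 − 305.0 = 115.341.
Rounded: 115.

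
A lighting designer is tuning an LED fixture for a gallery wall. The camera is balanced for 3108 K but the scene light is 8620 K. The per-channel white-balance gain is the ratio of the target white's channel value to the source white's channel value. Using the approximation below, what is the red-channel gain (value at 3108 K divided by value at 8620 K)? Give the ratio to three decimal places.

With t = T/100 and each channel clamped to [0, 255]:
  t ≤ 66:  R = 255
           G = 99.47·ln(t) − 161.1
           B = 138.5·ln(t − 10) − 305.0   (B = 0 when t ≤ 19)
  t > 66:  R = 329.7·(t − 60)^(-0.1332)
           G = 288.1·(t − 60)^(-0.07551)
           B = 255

1.195

At 8620 K (t = 86.2):
  R = 329.7·(86.2 − 60)^(-0.1332) = 329.7·26.2^(-0.1332) = 329.7·0.64727 = 213.403.
At 3108 K (t = 31.08):
  R = 255 by definition for t ≤ 66.
Gain = 255.000 / 213.403 = 1.1949 → 1.195.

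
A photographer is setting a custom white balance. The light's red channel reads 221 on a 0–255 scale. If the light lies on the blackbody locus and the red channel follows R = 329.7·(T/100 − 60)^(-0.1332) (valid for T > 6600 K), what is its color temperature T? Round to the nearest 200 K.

(t − 60)^(-0.1332) = 221/329.7 = 0.67031.
t − 60 = 0.67031^(1/-0.1332) = 0.67031^(-7.508) = 20.149, so t = 80.149.
T = 100·t = 8015 K → 8000 K to the nearest 200 K.

8000 K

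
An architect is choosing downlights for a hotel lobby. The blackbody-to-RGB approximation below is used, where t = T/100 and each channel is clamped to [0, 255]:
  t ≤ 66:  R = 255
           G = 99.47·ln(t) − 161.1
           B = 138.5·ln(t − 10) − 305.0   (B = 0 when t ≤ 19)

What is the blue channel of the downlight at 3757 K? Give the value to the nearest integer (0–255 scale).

154

t = 3757/100 = 37.57; the t ≤ 66 branch applies.
B = 138.5·ln(37.57 − 10) − 305.0 = 138.5·ln 27.57 − 305.0 = 138.5·3.3167 − 305.0 = 154.367.
Rounded: 154.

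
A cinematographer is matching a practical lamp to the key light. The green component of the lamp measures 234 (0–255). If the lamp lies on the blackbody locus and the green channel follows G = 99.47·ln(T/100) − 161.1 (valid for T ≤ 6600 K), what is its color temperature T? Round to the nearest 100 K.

ln t = (234 + 161.1) / 99.47 = 3.9721.
t = e^3.9721 = 53.093.
T = 100·t = 5309 K → 5300 K to the nearest 100 K.

5300 K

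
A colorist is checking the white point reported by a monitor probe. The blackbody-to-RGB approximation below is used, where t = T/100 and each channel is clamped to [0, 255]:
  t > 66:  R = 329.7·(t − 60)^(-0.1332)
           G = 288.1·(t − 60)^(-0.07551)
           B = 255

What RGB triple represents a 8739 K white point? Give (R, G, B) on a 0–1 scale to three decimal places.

t = 8739/100 = 87.39; the t > 66 branch applies.
R = 329.7·(87.39 − 60)^(-0.1332) = 329.7·27.39^(-0.1332) = 329.7·0.64345 = 212.144.
G = 288.1·(87.39 − 60)^(-0.07551) = 288.1·27.39^(-0.07551) = 288.1·0.77884 = 224.383.
B = 255 by definition for t > 66.
Dividing each by 255: (0.8319, 0.8799, 1.0000) → (0.832, 0.880, 1.000).

(0.832, 0.880, 1.000)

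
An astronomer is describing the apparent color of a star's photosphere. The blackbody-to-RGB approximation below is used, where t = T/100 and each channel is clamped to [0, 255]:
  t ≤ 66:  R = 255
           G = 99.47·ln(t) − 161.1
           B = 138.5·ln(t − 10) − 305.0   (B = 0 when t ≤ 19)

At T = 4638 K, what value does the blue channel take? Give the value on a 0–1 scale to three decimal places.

0.756

t = 4638/100 = 46.38; the t ≤ 66 branch applies.
B = 138.5·ln(46.38 − 10) − 305.0 = 138.5·ln 36.38 − 305.0 = 138.5·3.5940 − 305.0 = 192.772.
On a 0–1 scale: 192.772/255 = 0.7560 → 0.756.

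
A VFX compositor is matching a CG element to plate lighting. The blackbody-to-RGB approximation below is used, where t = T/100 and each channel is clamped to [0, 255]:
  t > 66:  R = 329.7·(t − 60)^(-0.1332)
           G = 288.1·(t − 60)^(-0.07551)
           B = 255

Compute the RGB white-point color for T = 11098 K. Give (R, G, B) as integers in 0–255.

t = 11098/100 = 110.98; the t > 66 branch applies.
R = 329.7·(110.98 − 60)^(-0.1332) = 329.7·50.98^(-0.1332) = 329.7·0.59234 = 195.296.
G = 288.1·(110.98 − 60)^(-0.07551) = 288.1·50.98^(-0.07551) = 288.1·0.74315 = 214.100.
B = 255 by definition for t > 66.
Rounded: (195, 214, 255).

(195, 214, 255)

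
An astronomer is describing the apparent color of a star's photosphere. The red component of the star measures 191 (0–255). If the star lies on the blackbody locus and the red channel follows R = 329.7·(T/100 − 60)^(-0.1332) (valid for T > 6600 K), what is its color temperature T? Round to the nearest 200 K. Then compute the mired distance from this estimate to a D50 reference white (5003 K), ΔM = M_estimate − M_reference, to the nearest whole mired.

-117 mireds

(t − 60)^(-0.1332) = 191/329.7 = 0.57931.
t − 60 = 0.57931^(1/-0.1332) = 0.57931^(-7.508) = 60.245, so t = 120.245.
T = 100·t = 12025 K → 12000 K to the nearest 200 K.
M_estimate = 10⁶/12000 = 83.33; M_reference = 10⁶/5003 = 199.88.
ΔM = 83.33 − 199.88 = -116.55 → -117 mireds.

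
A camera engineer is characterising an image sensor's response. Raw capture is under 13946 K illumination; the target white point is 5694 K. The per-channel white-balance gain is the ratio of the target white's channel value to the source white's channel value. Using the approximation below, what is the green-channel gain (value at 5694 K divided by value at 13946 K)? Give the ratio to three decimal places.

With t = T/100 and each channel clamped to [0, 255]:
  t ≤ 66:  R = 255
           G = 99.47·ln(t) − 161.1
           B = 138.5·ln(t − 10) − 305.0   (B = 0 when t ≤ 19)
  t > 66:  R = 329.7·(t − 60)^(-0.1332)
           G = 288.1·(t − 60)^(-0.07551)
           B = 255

1.164

At 13946 K (t = 139.46):
  G = 288.1·(139.46 − 60)^(-0.07551) = 288.1·79.46^(-0.07551) = 288.1·0.71865 = 207.044.
At 5694 K (t = 56.94):
  G = 99.47·ln 56.94 − 161.1 = 99.47·4.0420 − 161.1 = 240.958.
Gain = 240.958 / 207.044 = 1.1638 → 1.164.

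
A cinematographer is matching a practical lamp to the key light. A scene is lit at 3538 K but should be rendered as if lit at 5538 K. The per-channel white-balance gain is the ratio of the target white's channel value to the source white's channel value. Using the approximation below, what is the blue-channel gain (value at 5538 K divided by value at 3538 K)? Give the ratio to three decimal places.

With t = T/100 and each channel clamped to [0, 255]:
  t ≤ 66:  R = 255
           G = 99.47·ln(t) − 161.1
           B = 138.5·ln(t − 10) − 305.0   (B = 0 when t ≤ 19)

1.563

At 3538 K (t = 35.38):
  B = 138.5·ln(35.38 − 10) − 305.0 = 138.5·ln 25.38 − 305.0 = 138.5·3.2340 − 305.0 = 142.904.
At 5538 K (t = 55.38):
  B = 138.5·ln(55.38 − 10) − 305.0 = 138.5·ln 45.38 − 305.0 = 138.5·3.8151 − 305.0 = 223.387.
Gain = 223.387 / 142.904 = 1.5632 → 1.563.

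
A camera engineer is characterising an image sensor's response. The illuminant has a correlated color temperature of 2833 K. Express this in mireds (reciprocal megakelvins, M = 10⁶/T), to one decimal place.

353.0 mireds

M = 10⁶ / 2833 = 352.983 → 353.0 mireds.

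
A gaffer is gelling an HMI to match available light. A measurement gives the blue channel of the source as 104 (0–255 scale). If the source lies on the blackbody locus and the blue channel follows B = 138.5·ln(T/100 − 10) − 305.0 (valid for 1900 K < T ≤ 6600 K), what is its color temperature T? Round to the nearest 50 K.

ln(t − 10) = (104 + 305.0) / 138.5 = 2.9531.
t − 10 = e^2.9531 = 19.165, so t = 29.165.
T = 100·t = 2916 K → 2900 K to the nearest 50 K.

2900 K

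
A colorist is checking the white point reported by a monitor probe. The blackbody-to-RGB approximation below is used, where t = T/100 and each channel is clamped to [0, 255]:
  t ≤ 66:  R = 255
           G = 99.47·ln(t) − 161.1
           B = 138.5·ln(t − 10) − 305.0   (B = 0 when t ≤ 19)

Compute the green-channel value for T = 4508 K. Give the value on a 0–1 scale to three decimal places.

0.854

t = 4508/100 = 45.08; the t ≤ 66 branch applies.
G = 99.47·ln 45.08 − 161.1 = 99.47·3.8084 − 161.1 = 217.725.
On a 0–1 scale: 217.725/255 = 0.8538 → 0.854.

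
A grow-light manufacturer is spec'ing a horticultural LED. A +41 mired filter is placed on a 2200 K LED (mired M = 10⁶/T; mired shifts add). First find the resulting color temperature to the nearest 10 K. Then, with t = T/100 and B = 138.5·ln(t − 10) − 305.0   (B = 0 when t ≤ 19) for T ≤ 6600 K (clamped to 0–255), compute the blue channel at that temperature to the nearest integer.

M_in = 10⁶/2200 = 454.55; M_out = 454.55 + (+41) = 495.55.
T_out = 10⁶/495.55 = 2018.0 K → 2020 K; t = 20.2.
B = 138.5·ln(20.2 − 10) − 305.0 = 138.5·ln 10.2 − 305.0 = 138.5·2.3224 − 305.0 = 16.651.
Rounded: 17.

17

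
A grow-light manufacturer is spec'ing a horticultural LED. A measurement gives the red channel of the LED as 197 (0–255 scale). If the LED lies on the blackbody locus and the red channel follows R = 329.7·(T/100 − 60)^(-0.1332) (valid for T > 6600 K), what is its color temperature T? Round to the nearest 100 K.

(t − 60)^(-0.1332) = 197/329.7 = 0.59751.
t − 60 = 0.59751^(1/-0.1332) = 0.59751^(-7.508) = 47.761, so t = 107.761.
T = 100·t = 10776 K → 10800 K to the nearest 100 K.

10800 K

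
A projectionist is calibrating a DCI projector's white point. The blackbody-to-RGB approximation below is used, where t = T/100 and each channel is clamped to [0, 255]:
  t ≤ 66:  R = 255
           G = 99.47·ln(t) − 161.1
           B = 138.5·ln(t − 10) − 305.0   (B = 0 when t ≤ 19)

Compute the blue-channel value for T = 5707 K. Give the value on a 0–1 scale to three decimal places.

0.896

t = 5707/100 = 57.07; the t ≤ 66 branch applies.
B = 138.5·ln(57.07 − 10) − 305.0 = 138.5·ln 47.07 − 305.0 = 138.5·3.8516 − 305.0 = 228.452.
On a 0–1 scale: 228.452/255 = 0.8959 → 0.896.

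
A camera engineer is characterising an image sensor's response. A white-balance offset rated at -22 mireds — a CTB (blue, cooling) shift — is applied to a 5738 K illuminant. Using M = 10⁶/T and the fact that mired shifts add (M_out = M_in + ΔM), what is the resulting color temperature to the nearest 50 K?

M_in = 10⁶/5738 = 174.28 mireds.
M_out = 174.28 + (-22) = 152.28 mireds.
T_out = 10⁶/152.28 = 6567.0 K → 6550 K.

6550 K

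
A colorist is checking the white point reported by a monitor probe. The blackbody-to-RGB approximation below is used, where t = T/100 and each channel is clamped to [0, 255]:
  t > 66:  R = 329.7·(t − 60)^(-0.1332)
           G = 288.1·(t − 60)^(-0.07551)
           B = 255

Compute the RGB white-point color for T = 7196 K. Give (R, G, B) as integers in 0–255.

(237, 239, 255)

t = 7196/100 = 71.96; the t > 66 branch applies.
R = 329.7·(71.96 − 60)^(-0.1332) = 329.7·11.96^(-0.1332) = 329.7·0.71853 = 236.900.
G = 288.1·(71.96 − 60)^(-0.07551) = 288.1·11.96^(-0.07551) = 288.1·0.82913 = 238.871.
B = 255 by definition for t > 66.
Rounded: (237, 239, 255).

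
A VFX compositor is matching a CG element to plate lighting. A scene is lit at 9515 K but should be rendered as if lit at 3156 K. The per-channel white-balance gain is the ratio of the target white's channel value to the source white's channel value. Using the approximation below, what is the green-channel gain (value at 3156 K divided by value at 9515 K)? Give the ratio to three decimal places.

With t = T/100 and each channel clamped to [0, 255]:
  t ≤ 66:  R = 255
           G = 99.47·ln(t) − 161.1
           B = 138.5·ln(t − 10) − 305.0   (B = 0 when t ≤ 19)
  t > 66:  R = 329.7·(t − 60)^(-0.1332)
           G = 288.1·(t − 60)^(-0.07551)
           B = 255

At 9515 K (t = 95.15):
  G = 288.1·(95.15 − 60)^(-0.07551) = 288.1·35.15^(-0.07551) = 288.1·0.76431 = 220.197.
At 3156 K (t = 31.56):
  G = 99.47·ln 31.56 − 161.1 = 99.47·3.4519 − 161.1 = 182.260.
Gain = 182.260 / 220.197 = 0.8277 → 0.828.

0.828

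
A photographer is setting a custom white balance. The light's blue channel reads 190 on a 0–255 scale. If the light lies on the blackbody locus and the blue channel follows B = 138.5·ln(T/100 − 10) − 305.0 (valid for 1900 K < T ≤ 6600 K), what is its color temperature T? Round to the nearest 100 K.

4600 K

ln(t − 10) = (190 + 305.0) / 138.5 = 3.5740.
t − 10 = e^3.5740 = 35.659, so t = 45.659.
T = 100·t = 4566 K → 4600 K to the nearest 100 K.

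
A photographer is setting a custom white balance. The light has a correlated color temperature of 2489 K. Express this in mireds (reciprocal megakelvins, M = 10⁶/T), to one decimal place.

M = 10⁶ / 2489 = 401.768 → 401.8 mireds.

401.8 mireds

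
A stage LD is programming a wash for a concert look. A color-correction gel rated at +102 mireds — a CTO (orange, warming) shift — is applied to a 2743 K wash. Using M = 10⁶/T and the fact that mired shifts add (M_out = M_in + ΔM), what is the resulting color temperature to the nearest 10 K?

M_in = 10⁶/2743 = 364.56 mireds.
M_out = 364.56 + (+102) = 466.56 mireds.
T_out = 10⁶/466.56 = 2143.3 K → 2140 K.

2140 K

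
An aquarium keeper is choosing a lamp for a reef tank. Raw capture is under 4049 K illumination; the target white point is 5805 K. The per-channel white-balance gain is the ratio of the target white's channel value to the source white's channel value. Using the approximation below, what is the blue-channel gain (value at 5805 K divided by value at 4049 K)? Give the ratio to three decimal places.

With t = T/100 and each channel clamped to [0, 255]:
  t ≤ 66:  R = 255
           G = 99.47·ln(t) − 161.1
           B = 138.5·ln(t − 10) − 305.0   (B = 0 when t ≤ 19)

At 4049 K (t = 40.49):
  B = 138.5·ln(40.49 − 10) − 305.0 = 138.5·ln 30.49 − 305.0 = 138.5·3.4174 − 305.0 = 168.310.
At 5805 K (t = 58.05):
  B = 138.5·ln(58.05 − 10) − 305.0 = 138.5·ln 48.05 − 305.0 = 138.5·3.8722 − 305.0 = 231.306.
Gain = 231.306 / 168.310 = 1.3743 → 1.374.

1.374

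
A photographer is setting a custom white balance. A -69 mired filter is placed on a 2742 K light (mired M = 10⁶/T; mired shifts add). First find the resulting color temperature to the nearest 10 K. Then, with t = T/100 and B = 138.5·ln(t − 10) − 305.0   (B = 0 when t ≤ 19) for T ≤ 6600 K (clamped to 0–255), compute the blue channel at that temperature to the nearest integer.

M_in = 10⁶/2742 = 364.70; M_out = 364.70 + (-69) = 295.70.
T_out = 10⁶/295.70 = 3381.8 K → 3380 K; t = 33.8.
B = 138.5·ln(33.8 − 10) − 305.0 = 138.5·ln 23.8 − 305.0 = 138.5·3.1697 − 305.0 = 134.001.
Rounded: 134.

134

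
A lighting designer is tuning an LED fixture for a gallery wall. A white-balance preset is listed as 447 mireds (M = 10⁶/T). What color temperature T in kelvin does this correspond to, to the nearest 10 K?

T = 10⁶ / 447 = 2237.14 K → 2240 K.

2240 K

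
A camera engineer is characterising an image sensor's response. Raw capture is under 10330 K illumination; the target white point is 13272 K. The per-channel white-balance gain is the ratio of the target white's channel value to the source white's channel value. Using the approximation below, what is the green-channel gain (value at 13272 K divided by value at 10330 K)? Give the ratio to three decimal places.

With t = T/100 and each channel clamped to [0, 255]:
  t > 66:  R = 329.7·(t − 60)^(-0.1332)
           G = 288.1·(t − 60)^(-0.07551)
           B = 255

At 10330 K (t = 103.3):
  G = 288.1·(103.3 − 60)^(-0.07551) = 288.1·43.3^(-0.07551) = 288.1·0.75237 = 216.756.
At 13272 K (t = 132.72):
  G = 288.1·(132.72 − 60)^(-0.07551) = 288.1·72.72^(-0.07551) = 288.1·0.72348 = 208.435.
Gain = 208.435 / 216.756 = 0.9616 → 0.962.

0.962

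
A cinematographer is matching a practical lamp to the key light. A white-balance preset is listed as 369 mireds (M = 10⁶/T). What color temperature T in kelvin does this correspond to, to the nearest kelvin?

T = 10⁶ / 369 = 2710.03 K → 2710 K.

2710 K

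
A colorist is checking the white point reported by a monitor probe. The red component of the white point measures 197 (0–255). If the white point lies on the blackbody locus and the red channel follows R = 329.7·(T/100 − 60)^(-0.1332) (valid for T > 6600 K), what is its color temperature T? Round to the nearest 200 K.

10800 K

(t − 60)^(-0.1332) = 197/329.7 = 0.59751.
t − 60 = 0.59751^(1/-0.1332) = 0.59751^(-7.508) = 47.761, so t = 107.761.
T = 100·t = 10776 K → 10800 K to the nearest 200 K.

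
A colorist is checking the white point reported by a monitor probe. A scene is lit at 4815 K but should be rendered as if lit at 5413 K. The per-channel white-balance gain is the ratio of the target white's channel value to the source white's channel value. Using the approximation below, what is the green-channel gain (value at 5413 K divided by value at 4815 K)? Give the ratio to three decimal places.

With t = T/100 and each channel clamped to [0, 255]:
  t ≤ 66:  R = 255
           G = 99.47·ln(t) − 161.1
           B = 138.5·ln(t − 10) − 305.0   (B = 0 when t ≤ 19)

1.052

At 4815 K (t = 48.15):
  G = 99.47·ln 48.15 − 161.1 = 99.47·3.8743 − 161.1 = 224.279.
At 5413 K (t = 54.13):
  G = 99.47·ln 54.13 − 161.1 = 99.47·3.9914 − 161.1 = 235.923.
Gain = 235.923 / 224.279 = 1.0519 → 1.052.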